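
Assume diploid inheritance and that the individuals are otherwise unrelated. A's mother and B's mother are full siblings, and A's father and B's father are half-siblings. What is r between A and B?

0.1875

Independent pedigree routes through distinct common ancestors add.
A and B are related in two ways: first cousins through their mothers (r = 1/8) and half first cousins through their fathers (r = 1/16).
r = 1/8 + 1/16 = 3/16 = 0.1875.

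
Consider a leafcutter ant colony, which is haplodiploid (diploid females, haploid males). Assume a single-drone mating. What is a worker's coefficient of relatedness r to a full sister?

Haplodiploid full sisters inherit their father's entire haploid genome identically (contributing 1/2) and on average half of their mother's contribution (1/2 · 1/2 = 1/4); r = 1/2 + 1/4 = 3/4.

0.75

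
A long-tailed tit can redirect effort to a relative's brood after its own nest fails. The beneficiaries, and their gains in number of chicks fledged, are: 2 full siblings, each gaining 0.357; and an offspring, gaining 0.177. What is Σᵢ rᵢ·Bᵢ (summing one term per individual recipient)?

r to a full sibling = 0.5 (full sibs share both parents — two paths of length 2: r = 2·(1/2)^2 = 1/2).
r to an offspring = 1/2 (one parent–offspring link: r = (1/2)^1 = 1/2).
Summing one r·B term per recipient: 2·0.5·0.357 + 1·0.5·0.177 = 0.4455.

0.4455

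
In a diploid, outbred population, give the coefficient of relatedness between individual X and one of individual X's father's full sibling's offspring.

0.125

Each parent–offspring link contributes a factor of 1/2, and independent paths through distinct common ancestors add.
First cousins share one grandparent pair — two paths of length 4: r = 2·(1/2)^4 = 1/8.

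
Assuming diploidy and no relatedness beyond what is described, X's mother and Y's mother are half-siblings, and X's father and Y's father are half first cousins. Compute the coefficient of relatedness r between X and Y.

0.078125

Independent pedigree routes through distinct common ancestors add.
X and Y are related in two ways: half first cousins through their mothers (r = 1/16) and half second cousins through their fathers (r = 1/64).
r = 1/16 + 1/64 = 5/64 = 0.078125.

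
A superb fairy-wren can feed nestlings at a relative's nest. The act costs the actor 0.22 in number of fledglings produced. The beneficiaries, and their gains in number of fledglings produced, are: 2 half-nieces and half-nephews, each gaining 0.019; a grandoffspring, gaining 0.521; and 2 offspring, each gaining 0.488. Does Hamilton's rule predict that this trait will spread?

Hamilton's rule: the trait is favored when the sum of r·B over every recipient exceeds the actor's cost C.
r to a half-niece or half-nephew = 0.125 (half-aunt/uncle↔niece/nephew: one path of length 3: r = (1/2)^3 = 1/8).
r to a grandoffspring = 1/4 (two parent–offspring links: r = (1/2)^2 = 1/4).
r to an offspring = 0.5 (one parent–offspring link: r = (1/2)^1 = 1/2).
Summing one r·B term per recipient: 2·0.125·0.019 + 1·0.25·0.521 + 2·0.5·0.488 = 0.623.
0.623 > 0.22: the indirect benefit exceeds the cost.

Yes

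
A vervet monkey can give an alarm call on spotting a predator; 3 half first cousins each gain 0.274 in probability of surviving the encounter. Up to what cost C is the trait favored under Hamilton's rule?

0.051375

r to a half first cousin = 0.0625 (half first cousins share one grandparent — one path of length 4: r = (1/2)^4 = 1/16).
Hamilton's rule: n·r·B > C, so the trait is favored while C < n·r·B = 3·0.0625·0.274 = 0.051375.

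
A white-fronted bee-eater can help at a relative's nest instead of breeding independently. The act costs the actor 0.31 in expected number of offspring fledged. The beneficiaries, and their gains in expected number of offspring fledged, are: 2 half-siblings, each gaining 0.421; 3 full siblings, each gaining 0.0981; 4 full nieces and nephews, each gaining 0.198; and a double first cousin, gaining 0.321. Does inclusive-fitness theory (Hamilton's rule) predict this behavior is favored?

Yes

Hamilton's rule: the trait is favored when the sum of r·B over every recipient exceeds the actor's cost C.
r to a half-sibling = 1/4 (half-sibs share one parent — one path of length 2: r = (1/2)^2 = 1/4).
r to a full sibling = 0.5 (full sibs share both parents — two paths of length 2: r = 2·(1/2)^2 = 1/2).
r to a full niece or nephew = 0.25 (full aunt/uncle↔niece/nephew: two paths of length 3 through the shared grandparent pair: r = 2·(1/2)^3 = 1/4).
r to a double first cousin = 1/4 (double first cousins share both grandparent pairs — four paths of length 4: r = 4·(1/2)^4 = 1/4).
Summing one r·B term per recipient: 2·0.25·0.421 + 3·0.5·0.0981 + 4·0.25·0.198 + 1·0.25·0.321 = 0.6359.
0.6359 > 0.31: the indirect benefit exceeds the cost.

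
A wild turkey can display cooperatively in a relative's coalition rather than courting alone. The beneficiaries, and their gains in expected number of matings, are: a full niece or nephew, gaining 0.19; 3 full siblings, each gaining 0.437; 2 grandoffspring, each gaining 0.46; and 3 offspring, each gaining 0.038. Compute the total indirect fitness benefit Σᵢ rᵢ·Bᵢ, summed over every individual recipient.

r to a full niece or nephew = 0.25 (full aunt/uncle↔niece/nephew: two paths of length 3 through the shared grandparent pair: r = 2·(1/2)^3 = 1/4).
r to a full sibling = 1/2 (full sibs share both parents — two paths of length 2: r = 2·(1/2)^2 = 1/2).
r to a grandoffspring = 0.25 (two parent–offspring links: r = (1/2)^2 = 1/4).
r to an offspring = 1/2 (one parent–offspring link: r = (1/2)^1 = 1/2).
Summing one r·B term per recipient: 1·0.25·0.19 + 3·0.5·0.437 + 2·0.25·0.46 + 3·0.5·0.038 = 0.99.

0.99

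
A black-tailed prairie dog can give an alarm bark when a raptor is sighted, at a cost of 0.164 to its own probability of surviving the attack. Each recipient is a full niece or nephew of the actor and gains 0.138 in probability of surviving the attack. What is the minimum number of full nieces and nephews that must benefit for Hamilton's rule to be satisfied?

r to a full niece or nephew = 0.25 (full aunt/uncle↔niece/nephew: two paths of length 3 through the shared grandparent pair: r = 2·(1/2)^3 = 1/4).
Hamilton's rule: n·r·B > C  ⇒  n > C/(r·B) = 0.164/(0.25·0.138) = 4.754.
The smallest integer exceeding 4.754 is 5.

5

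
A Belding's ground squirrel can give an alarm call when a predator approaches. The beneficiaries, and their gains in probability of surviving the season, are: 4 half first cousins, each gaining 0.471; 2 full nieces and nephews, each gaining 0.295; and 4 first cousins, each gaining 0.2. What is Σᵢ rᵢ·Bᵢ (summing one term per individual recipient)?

0.36525

r to a half first cousin = 1/16 (half first cousins share one grandparent — one path of length 4: r = (1/2)^4 = 1/16).
r to a full niece or nephew = 0.25 (full aunt/uncle↔niece/nephew: two paths of length 3 through the shared grandparent pair: r = 2·(1/2)^3 = 1/4).
r to a first cousin = 1/8 (first cousins share one grandparent pair — two paths of length 4: r = 2·(1/2)^4 = 1/8).
Summing one r·B term per recipient: 4·0.0625·0.471 + 2·0.25·0.295 + 4·0.125·0.2 = 0.36525.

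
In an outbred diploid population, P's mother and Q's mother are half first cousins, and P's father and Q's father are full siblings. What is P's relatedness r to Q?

Relatedness sums over independent paths through distinct common ancestors.
P and Q are related in two ways: half second cousins through their mothers (r = 1/64) and first cousins through their fathers (r = 1/8).
r = 1/64 + 1/8 = 0.140625.

0.140625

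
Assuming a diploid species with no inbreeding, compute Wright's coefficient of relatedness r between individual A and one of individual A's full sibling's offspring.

0.25

Each parent–offspring link contributes a factor of 1/2, and independent paths through distinct common ancestors add.
Full aunt/uncle↔niece/nephew: two paths of length 3 through the shared grandparent pair: r = 2·(1/2)^3 = 1/4.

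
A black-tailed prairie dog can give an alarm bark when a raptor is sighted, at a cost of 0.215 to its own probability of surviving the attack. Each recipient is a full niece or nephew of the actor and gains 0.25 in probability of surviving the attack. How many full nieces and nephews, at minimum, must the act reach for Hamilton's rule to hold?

4

r to a full niece or nephew = 1/4 (full aunt/uncle↔niece/nephew: two paths of length 3 through the shared grandparent pair: r = 2·(1/2)^3 = 1/4).
Hamilton's rule: n·r·B > C  ⇒  n > C/(r·B) = 0.215/(0.25·0.25) = 3.44.
The smallest integer exceeding 3.44 is 4.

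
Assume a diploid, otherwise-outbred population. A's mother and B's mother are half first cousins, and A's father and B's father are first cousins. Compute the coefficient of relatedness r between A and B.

0.046875

With two independent routes of shared ancestry, r is the sum of the two contributions.
A and B are related in two ways: half second cousins through their mothers (r = 1/64) and second cousins through their fathers (r = 1/32).
r = 1/64 + 1/32 = 0.046875.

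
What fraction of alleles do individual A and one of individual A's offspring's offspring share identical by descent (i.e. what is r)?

Each parent–offspring link contributes a factor of 1/2, and independent paths through distinct common ancestors add.
Two parent–offspring links: r = (1/2)^2 = 1/4.

0.25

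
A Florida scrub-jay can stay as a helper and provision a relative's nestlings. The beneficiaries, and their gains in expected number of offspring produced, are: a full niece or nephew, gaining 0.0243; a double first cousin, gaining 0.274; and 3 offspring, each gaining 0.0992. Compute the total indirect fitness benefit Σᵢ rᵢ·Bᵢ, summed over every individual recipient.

r to a full niece or nephew = 0.25 (full aunt/uncle↔niece/nephew: two paths of length 3 through the shared grandparent pair: r = 2·(1/2)^3 = 1/4).
r to a double first cousin = 1/4 (double first cousins share both grandparent pairs — four paths of length 4: r = 4·(1/2)^4 = 1/4).
r to an offspring = 1/2 (one parent–offspring link: r = (1/2)^1 = 1/2).
Summing one r·B term per recipient: 1·0.25·0.0243 + 1·0.25·0.274 + 3·0.5·0.0992 = 0.223375.

0.223375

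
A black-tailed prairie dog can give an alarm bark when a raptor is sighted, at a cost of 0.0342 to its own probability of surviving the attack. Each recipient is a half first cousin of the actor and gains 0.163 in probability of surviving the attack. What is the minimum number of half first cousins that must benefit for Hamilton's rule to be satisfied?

r to a half first cousin = 1/16 (half first cousins share one grandparent — one path of length 4: r = (1/2)^4 = 1/16).
Hamilton's rule: n·r·B > C  ⇒  n > C/(r·B) = 0.0342/(0.0625·0.163) = 3.357.
The smallest integer exceeding 3.357 is 4.

4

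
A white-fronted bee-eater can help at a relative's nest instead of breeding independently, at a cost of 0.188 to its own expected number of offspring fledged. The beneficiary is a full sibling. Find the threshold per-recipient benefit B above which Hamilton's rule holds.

r to a full sibling = 1/2 (full sibs share both parents — two paths of length 2: r = 2·(1/2)^2 = 1/2).
Hamilton's rule with n recipients of equal r: n·r·B > C, so B > C/(n·r) = 0.188/(1·0.5) = 0.376.

0.376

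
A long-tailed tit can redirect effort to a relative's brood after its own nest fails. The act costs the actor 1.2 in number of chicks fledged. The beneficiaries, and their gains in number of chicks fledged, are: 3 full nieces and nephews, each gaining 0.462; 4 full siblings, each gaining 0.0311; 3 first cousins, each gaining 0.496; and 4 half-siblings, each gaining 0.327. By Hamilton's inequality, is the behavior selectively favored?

No

Hamilton's rule: the trait is favored when the sum of r·B over every recipient exceeds the actor's cost C.
r to a full niece or nephew = 1/4 (full aunt/uncle↔niece/nephew: two paths of length 3 through the shared grandparent pair: r = 2·(1/2)^3 = 1/4).
r to a full sibling = 0.5 (full sibs share both parents — two paths of length 2: r = 2·(1/2)^2 = 1/2).
r to a first cousin = 0.125 (first cousins share one grandparent pair — two paths of length 4: r = 2·(1/2)^4 = 1/8).
r to a half-sibling = 1/4 (half-sibs share one parent — one path of length 2: r = (1/2)^2 = 1/4).
Summing one r·B term per recipient: 3·0.25·0.462 + 4·0.5·0.0311 + 3·0.125·0.496 + 4·0.25·0.327 = 0.9217.
0.9217 < 1.2: the indirect benefit is less than the cost.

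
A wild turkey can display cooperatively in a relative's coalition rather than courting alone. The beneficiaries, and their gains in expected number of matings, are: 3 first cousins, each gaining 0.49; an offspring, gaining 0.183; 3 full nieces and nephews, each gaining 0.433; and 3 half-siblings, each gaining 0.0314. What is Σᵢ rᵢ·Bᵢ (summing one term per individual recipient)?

r to a first cousin = 0.125 (first cousins share one grandparent pair — two paths of length 4: r = 2·(1/2)^4 = 1/8).
r to an offspring = 1/2 (one parent–offspring link: r = (1/2)^1 = 1/2).
r to a full niece or nephew = 1/4 (full aunt/uncle↔niece/nephew: two paths of length 3 through the shared grandparent pair: r = 2·(1/2)^3 = 1/4).
r to a half-sibling = 0.25 (half-sibs share one parent — one path of length 2: r = (1/2)^2 = 1/4).
Summing one r·B term per recipient: 3·0.125·0.49 + 1·0.5·0.183 + 3·0.25·0.433 + 3·0.25·0.0314 = 0.62355.

0.62355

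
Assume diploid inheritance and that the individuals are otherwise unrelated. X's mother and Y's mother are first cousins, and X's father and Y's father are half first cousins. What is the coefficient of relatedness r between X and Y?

With two independent routes of shared ancestry, r is the sum of the two contributions.
X and Y are related in two ways: second cousins through their mothers (r = 1/32) and half second cousins through their fathers (r = 1/64).
r = 1/32 + 1/64 = 3/64 = 0.046875.

0.046875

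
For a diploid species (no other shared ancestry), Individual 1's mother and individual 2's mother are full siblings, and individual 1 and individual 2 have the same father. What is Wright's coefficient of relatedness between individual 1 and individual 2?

0.375

Wright's path rule: contributions from independent ancestry routes add.
Individual 1 and individual 2 are related in two ways: first cousins through their mothers (r = 1/8) and half-sibs through their shared father (r = 1/4).
r = 1/8 + 1/4 = 0.375.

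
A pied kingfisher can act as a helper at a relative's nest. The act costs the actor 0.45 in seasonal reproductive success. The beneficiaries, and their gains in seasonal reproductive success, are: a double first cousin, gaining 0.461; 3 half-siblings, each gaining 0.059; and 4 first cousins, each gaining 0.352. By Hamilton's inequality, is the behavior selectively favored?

No

Hamilton's rule: the trait is favored when the sum of r·B over every recipient exceeds the actor's cost C.
r to a double first cousin = 1/4 (double first cousins share both grandparent pairs — four paths of length 4: r = 4·(1/2)^4 = 1/4).
r to a half-sibling = 0.25 (half-sibs share one parent — one path of length 2: r = (1/2)^2 = 1/4).
r to a first cousin = 1/8 (first cousins share one grandparent pair — two paths of length 4: r = 2·(1/2)^4 = 1/8).
Summing one r·B term per recipient: 1·0.25·0.461 + 3·0.25·0.059 + 4·0.125·0.352 = 0.3355.
0.3355 < 0.45: the indirect benefit is less than the cost.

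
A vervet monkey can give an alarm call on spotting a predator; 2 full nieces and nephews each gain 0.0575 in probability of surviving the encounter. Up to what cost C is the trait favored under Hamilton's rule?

r to a full niece or nephew = 0.25 (full aunt/uncle↔niece/nephew: two paths of length 3 through the shared grandparent pair: r = 2·(1/2)^3 = 1/4).
Hamilton's rule: n·r·B > C, so the trait is favored while C < n·r·B = 2·0.25·0.0575 = 0.02875.

0.02875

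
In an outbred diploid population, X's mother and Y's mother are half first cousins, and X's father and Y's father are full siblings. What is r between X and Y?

0.140625

Relatedness sums over independent paths through distinct common ancestors.
X and Y are related in two ways: half second cousins through their mothers (r = 1/64) and first cousins through their fathers (r = 1/8).
r = 1/64 + 1/8 = 9/64 = 0.140625.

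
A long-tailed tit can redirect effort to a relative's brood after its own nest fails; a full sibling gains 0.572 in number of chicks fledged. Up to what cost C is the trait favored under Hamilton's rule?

r to a full sibling = 0.5 (full sibs share both parents — two paths of length 2: r = 2·(1/2)^2 = 1/2).
Hamilton's rule: n·r·B > C, so the trait is favored while C < n·r·B = 1·0.5·0.572 = 0.286.

0.286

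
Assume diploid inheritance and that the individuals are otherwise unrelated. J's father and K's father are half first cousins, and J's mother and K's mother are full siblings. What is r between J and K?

With two independent routes of shared ancestry, r is the sum of the two contributions.
J and K are related in two ways: half second cousins through their fathers (r = 1/64) and first cousins through their mothers (r = 1/8).
r = 1/64 + 1/8 = 0.140625.

0.140625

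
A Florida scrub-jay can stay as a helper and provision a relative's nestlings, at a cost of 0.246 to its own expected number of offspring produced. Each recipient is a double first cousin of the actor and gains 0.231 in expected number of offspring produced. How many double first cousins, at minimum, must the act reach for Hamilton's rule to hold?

r to a double first cousin = 0.25 (double first cousins share both grandparent pairs — four paths of length 4: r = 4·(1/2)^4 = 1/4).
Hamilton's rule: n·r·B > C  ⇒  n > C/(r·B) = 0.246/(0.25·0.231) = 4.26.
The smallest integer exceeding 4.26 is 5.

5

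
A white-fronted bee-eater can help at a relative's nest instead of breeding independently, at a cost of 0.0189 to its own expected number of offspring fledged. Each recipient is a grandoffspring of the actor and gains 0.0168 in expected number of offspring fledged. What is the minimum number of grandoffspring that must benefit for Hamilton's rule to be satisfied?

5

r to a grandoffspring = 0.25 (two parent–offspring links: r = (1/2)^2 = 1/4).
Hamilton's rule: n·r·B > C  ⇒  n > C/(r·B) = 0.0189/(0.25·0.0168) = 4.5.
The smallest integer exceeding 4.5 is 5.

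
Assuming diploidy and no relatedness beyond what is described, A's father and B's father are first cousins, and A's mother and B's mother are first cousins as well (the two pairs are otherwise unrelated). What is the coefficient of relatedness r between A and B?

Wright's path rule: contributions from independent ancestry routes add.
A and B are related in two ways: second cousins through their fathers (r = 1/32) and second cousins through their mothers (r = 1/32).
r = 1/32 + 1/32 = 1/16 = 0.0625.

0.0625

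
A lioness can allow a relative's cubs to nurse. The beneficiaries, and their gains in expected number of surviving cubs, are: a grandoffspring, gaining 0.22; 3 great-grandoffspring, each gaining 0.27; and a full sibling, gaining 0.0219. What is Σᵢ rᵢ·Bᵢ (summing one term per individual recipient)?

r to a grandoffspring = 0.25 (two parent–offspring links: r = (1/2)^2 = 1/4).
r to a great-grandoffspring = 1/8 (three parent–offspring links: r = (1/2)^3 = 1/8).
r to a full sibling = 0.5 (full sibs share both parents — two paths of length 2: r = 2·(1/2)^2 = 1/2).
Summing one r·B term per recipient: 1·0.25·0.22 + 3·0.125·0.27 + 1·0.5·0.0219 = 0.1672.

0.1672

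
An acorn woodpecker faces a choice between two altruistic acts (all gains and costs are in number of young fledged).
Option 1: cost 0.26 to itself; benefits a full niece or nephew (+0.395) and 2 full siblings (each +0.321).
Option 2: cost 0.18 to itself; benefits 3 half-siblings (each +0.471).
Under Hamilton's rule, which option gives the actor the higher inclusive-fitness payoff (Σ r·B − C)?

Option 2

Option 1: r to a full niece or nephew = 0.25.
Option 1: r to a full sibling = 0.5.
Option 1: Σ r·B − C = (1·0.25·0.395 + 2·0.5·0.321) − 0.26 = 0.15975.
Option 2: r to a half-sibling = 0.25.
Option 2: Σ r·B − C = (3·0.25·0.471) − 0.18 = 0.17325.
Option 2 has the higher net inclusive-fitness payoff.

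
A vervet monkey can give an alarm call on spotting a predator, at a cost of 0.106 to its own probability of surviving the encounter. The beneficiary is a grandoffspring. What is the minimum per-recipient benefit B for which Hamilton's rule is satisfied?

0.424

r to a grandoffspring = 0.25 (two parent–offspring links: r = (1/2)^2 = 1/4).
Hamilton's rule with n recipients of equal r: n·r·B > C, so B > C/(n·r) = 0.106/(1·0.25) = 0.424.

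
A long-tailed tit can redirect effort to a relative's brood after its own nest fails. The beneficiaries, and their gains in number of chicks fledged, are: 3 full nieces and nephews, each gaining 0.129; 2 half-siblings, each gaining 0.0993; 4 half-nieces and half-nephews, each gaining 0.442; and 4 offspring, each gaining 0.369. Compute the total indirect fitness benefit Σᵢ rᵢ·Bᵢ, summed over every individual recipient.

1.1054

r to a full niece or nephew = 1/4 (full aunt/uncle↔niece/nephew: two paths of length 3 through the shared grandparent pair: r = 2·(1/2)^3 = 1/4).
r to a half-sibling = 0.25 (half-sibs share one parent — one path of length 2: r = (1/2)^2 = 1/4).
r to a half-niece or half-nephew = 1/8 (half-aunt/uncle↔niece/nephew: one path of length 3: r = (1/2)^3 = 1/8).
r to an offspring = 1/2 (one parent–offspring link: r = (1/2)^1 = 1/2).
Summing one r·B term per recipient: 3·0.25·0.129 + 2·0.25·0.0993 + 4·0.125·0.442 + 4·0.5·0.369 = 1.1054.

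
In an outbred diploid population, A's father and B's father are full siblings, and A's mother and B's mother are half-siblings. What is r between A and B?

With two independent routes of shared ancestry, r is the sum of the two contributions.
A and B are related in two ways: first cousins through their fathers (r = 1/8) and half first cousins through their mothers (r = 1/16).
r = 1/8 + 1/16 = 3/16 = 0.1875.

0.1875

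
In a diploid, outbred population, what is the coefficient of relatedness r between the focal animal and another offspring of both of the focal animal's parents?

Each parent–offspring link contributes a factor of 1/2, and independent paths through distinct common ancestors add.
Full sibs share both parents — two paths of length 2: r = 2·(1/2)^2 = 1/2.

0.5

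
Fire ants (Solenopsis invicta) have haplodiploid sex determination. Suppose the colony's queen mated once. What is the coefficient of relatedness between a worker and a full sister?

Haplodiploid full sisters inherit their father's entire haploid genome identically (contributing 1/2) and on average half of their mother's contribution (1/2 · 1/2 = 1/4); r = 1/2 + 1/4 = 3/4.

0.75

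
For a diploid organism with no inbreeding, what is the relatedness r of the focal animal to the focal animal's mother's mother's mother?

Each parent–offspring link contributes a factor of 1/2, and independent paths through distinct common ancestors add.
Three parent–offspring links: r = (1/2)^3 = 1/8.

0.125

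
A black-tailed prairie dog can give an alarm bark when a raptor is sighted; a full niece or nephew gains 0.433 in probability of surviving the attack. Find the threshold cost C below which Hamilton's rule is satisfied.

r to a full niece or nephew = 0.25 (full aunt/uncle↔niece/nephew: two paths of length 3 through the shared grandparent pair: r = 2·(1/2)^3 = 1/4).
Hamilton's rule: n·r·B > C, so the trait is favored while C < n·r·B = 1·0.25·0.433 = 0.10825.

0.10825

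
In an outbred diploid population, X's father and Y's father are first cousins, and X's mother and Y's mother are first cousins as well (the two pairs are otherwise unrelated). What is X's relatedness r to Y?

Relatedness sums over independent paths through distinct common ancestors.
X and Y are related in two ways: second cousins through their fathers (r = 1/32) and second cousins through their mothers (r = 1/32).
r = 1/32 + 1/32 = 0.0625.

0.0625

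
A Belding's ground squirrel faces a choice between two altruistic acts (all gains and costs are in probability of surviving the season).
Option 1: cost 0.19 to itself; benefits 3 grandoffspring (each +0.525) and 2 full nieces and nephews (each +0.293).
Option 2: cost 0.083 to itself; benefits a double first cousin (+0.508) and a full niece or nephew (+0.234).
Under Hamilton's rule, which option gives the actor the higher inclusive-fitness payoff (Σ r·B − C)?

Option 1: r to a grandoffspring = 0.25.
Option 1: r to a full niece or nephew = 0.25.
Option 1: Σ r·B − C = (3·0.25·0.525 + 2·0.25·0.293) − 0.19 = 0.35025.
Option 2: r to a double first cousin = 0.25.
Option 2: r to a full niece or nephew = 0.25.
Option 2: Σ r·B − C = (1·0.25·0.508 + 1·0.25·0.234) − 0.083 = 0.1025.
Option 1 has the higher net inclusive-fitness payoff.

Option 1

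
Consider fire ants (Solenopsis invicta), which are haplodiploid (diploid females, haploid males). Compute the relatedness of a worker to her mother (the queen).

0.5

One meiotic link between diploid queen and diploid daughter: r = 1/2.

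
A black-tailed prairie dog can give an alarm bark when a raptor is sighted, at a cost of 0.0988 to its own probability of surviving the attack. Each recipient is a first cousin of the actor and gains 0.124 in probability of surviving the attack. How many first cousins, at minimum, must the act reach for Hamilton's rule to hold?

7

r to a first cousin = 1/8 (first cousins share one grandparent pair — two paths of length 4: r = 2·(1/2)^4 = 1/8).
Hamilton's rule: n·r·B > C  ⇒  n > C/(r·B) = 0.0988/(0.125·0.124) = 6.374.
The smallest integer exceeding 6.374 is 7.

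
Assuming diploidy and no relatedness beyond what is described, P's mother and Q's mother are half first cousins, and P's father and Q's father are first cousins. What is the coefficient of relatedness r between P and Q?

0.046875

Wright's path rule: contributions from independent ancestry routes add.
P and Q are related in two ways: half second cousins through their mothers (r = 1/64) and second cousins through their fathers (r = 1/32).
r = 1/64 + 1/32 = 3/64 = 0.046875.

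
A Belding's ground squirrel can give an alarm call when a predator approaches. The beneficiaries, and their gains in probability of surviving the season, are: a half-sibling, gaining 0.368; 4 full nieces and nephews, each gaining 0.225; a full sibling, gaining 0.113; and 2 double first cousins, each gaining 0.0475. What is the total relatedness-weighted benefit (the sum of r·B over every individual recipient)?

r to a half-sibling = 1/4 (half-sibs share one parent — one path of length 2: r = (1/2)^2 = 1/4).
r to a full niece or nephew = 0.25 (full aunt/uncle↔niece/nephew: two paths of length 3 through the shared grandparent pair: r = 2·(1/2)^3 = 1/4).
r to a full sibling = 0.5 (full sibs share both parents — two paths of length 2: r = 2·(1/2)^2 = 1/2).
r to a double first cousin = 0.25 (double first cousins share both grandparent pairs — four paths of length 4: r = 4·(1/2)^4 = 1/4).
Summing one r·B term per recipient: 1·0.25·0.368 + 4·0.25·0.225 + 1·0.5·0.113 + 2·0.25·0.0475 = 0.39725.

0.39725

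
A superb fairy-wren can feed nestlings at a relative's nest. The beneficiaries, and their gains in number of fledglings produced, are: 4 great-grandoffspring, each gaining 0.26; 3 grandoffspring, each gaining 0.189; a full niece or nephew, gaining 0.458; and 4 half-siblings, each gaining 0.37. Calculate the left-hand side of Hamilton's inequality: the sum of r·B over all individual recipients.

r to a great-grandoffspring = 1/8 (three parent–offspring links: r = (1/2)^3 = 1/8).
r to a grandoffspring = 0.25 (two parent–offspring links: r = (1/2)^2 = 1/4).
r to a full niece or nephew = 0.25 (full aunt/uncle↔niece/nephew: two paths of length 3 through the shared grandparent pair: r = 2·(1/2)^3 = 1/4).
r to a half-sibling = 1/4 (half-sibs share one parent — one path of length 2: r = (1/2)^2 = 1/4).
Summing one r·B term per recipient: 4·0.125·0.26 + 3·0.25·0.189 + 1·0.25·0.458 + 4·0.25·0.37 = 0.75625.

0.75625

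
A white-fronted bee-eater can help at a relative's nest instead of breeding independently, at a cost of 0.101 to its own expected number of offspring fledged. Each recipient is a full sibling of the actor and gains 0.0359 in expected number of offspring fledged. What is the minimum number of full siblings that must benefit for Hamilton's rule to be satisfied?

r to a full sibling = 0.5 (full sibs share both parents — two paths of length 2: r = 2·(1/2)^2 = 1/2).
Hamilton's rule: n·r·B > C  ⇒  n > C/(r·B) = 0.101/(0.5·0.0359) = 5.627.
The smallest integer exceeding 5.627 is 6.

6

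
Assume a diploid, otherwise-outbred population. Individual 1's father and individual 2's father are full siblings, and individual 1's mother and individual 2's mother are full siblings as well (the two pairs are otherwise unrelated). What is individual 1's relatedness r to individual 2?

0.25

With two independent routes of shared ancestry, r is the sum of the two contributions.
Individual 1 and individual 2 are related in two ways: first cousins through their fathers (r = 1/8) and first cousins through their mothers (r = 1/8) — i.e. double first cousins.
r = 1/8 + 1/8 = 1/4 = 0.25.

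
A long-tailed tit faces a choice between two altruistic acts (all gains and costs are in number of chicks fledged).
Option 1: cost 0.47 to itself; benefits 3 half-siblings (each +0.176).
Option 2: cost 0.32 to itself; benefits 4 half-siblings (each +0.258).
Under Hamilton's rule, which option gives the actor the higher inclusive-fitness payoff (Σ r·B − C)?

Option 1: r to a half-sibling = 0.25.
Option 1: Σ r·B − C = (3·0.25·0.176) − 0.47 = -0.338.
Option 2: r to a half-sibling = 0.25.
Option 2: Σ r·B − C = (4·0.25·0.258) − 0.32 = -0.062.
Option 2 has the higher net inclusive-fitness payoff.

Option 2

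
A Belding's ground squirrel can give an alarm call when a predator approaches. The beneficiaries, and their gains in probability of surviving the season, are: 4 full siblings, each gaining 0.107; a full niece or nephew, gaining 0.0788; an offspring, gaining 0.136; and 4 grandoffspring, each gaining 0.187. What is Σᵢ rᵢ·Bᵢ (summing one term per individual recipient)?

0.4887

r to a full sibling = 1/2 (full sibs share both parents — two paths of length 2: r = 2·(1/2)^2 = 1/2).
r to a full niece or nephew = 0.25 (full aunt/uncle↔niece/nephew: two paths of length 3 through the shared grandparent pair: r = 2·(1/2)^3 = 1/4).
r to an offspring = 0.5 (one parent–offspring link: r = (1/2)^1 = 1/2).
r to a grandoffspring = 1/4 (two parent–offspring links: r = (1/2)^2 = 1/4).
Summing one r·B term per recipient: 4·0.5·0.107 + 1·0.25·0.0788 + 1·0.5·0.136 + 4·0.25·0.187 = 0.4887.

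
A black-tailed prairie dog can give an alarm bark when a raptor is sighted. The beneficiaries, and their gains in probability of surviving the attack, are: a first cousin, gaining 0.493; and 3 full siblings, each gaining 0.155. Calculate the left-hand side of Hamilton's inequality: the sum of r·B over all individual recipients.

0.294125

r to a first cousin = 1/8 (first cousins share one grandparent pair — two paths of length 4: r = 2·(1/2)^4 = 1/8).
r to a full sibling = 1/2 (full sibs share both parents — two paths of length 2: r = 2·(1/2)^2 = 1/2).
Summing one r·B term per recipient: 1·0.125·0.493 + 3·0.5·0.155 = 0.294125.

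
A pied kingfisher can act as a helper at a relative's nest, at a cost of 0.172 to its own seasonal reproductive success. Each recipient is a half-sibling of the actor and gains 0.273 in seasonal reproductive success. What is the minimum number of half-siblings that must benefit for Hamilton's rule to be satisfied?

r to a half-sibling = 1/4 (half-sibs share one parent — one path of length 2: r = (1/2)^2 = 1/4).
Hamilton's rule: n·r·B > C  ⇒  n > C/(r·B) = 0.172/(0.25·0.273) = 2.52.
The smallest integer exceeding 2.52 is 3.

3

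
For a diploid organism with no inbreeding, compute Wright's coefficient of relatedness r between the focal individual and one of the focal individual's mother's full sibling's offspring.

0.125

Each parent–offspring link contributes a factor of 1/2, and independent paths through distinct common ancestors add.
First cousins share one grandparent pair — two paths of length 4: r = 2·(1/2)^4 = 1/8.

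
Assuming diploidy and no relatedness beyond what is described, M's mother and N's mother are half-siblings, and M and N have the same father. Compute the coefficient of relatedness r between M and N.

0.3125

Relatedness sums over independent paths through distinct common ancestors.
M and N are related in two ways: half first cousins through their mothers (r = 1/16) and half-sibs through their shared father (r = 1/4).
r = 1/16 + 1/4 = 5/16 = 0.3125.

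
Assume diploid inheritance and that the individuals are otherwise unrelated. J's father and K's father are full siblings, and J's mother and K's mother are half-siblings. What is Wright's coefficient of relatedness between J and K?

Wright's path rule: contributions from independent ancestry routes add.
J and K are related in two ways: first cousins through their fathers (r = 1/8) and half first cousins through their mothers (r = 1/16).
r = 1/8 + 1/16 = 3/16 = 0.1875.

0.1875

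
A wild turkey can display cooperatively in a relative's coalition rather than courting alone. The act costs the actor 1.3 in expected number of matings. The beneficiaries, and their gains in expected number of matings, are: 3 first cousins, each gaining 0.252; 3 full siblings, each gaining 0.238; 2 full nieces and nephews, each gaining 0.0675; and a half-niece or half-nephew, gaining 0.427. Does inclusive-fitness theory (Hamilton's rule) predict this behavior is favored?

No

Hamilton's rule: the trait is favored when the sum of r·B over every recipient exceeds the actor's cost C.
r to a first cousin = 1/8 (first cousins share one grandparent pair — two paths of length 4: r = 2·(1/2)^4 = 1/8).
r to a full sibling = 0.5 (full sibs share both parents — two paths of length 2: r = 2·(1/2)^2 = 1/2).
r to a full niece or nephew = 1/4 (full aunt/uncle↔niece/nephew: two paths of length 3 through the shared grandparent pair: r = 2·(1/2)^3 = 1/4).
r to a half-niece or half-nephew = 1/8 (half-aunt/uncle↔niece/nephew: one path of length 3: r = (1/2)^3 = 1/8).
Summing one r·B term per recipient: 3·0.125·0.252 + 3·0.5·0.238 + 2·0.25·0.0675 + 1·0.125·0.427 = 0.538625.
0.538625 < 1.3: the indirect benefit is less than the cost.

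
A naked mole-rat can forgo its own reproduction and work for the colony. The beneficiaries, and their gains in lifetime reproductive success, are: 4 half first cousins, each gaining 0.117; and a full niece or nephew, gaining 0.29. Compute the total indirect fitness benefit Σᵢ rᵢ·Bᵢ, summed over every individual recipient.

0.10175

r to a half first cousin = 1/16 (half first cousins share one grandparent — one path of length 4: r = (1/2)^4 = 1/16).
r to a full niece or nephew = 0.25 (full aunt/uncle↔niece/nephew: two paths of length 3 through the shared grandparent pair: r = 2·(1/2)^3 = 1/4).
Summing one r·B term per recipient: 4·0.0625·0.117 + 1·0.25·0.29 = 0.10175.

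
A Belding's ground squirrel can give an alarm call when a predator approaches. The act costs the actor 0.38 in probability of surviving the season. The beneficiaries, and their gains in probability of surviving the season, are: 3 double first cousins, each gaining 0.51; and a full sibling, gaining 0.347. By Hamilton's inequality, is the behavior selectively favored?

Yes

Hamilton's rule: the trait is favored when the sum of r·B over every recipient exceeds the actor's cost C.
r to a double first cousin = 0.25 (double first cousins share both grandparent pairs — four paths of length 4: r = 4·(1/2)^4 = 1/4).
r to a full sibling = 1/2 (full sibs share both parents — two paths of length 2: r = 2·(1/2)^2 = 1/2).
Summing one r·B term per recipient: 3·0.25·0.51 + 1·0.5·0.347 = 0.556.
0.556 > 0.38: the indirect benefit exceeds the cost.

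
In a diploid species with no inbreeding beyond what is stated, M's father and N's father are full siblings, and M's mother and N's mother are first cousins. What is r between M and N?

0.15625

Wright's path rule: contributions from independent ancestry routes add.
M and N are related in two ways: first cousins through their fathers (r = 1/8) and second cousins through their mothers (r = 1/32).
r = 1/8 + 1/32 = 0.15625.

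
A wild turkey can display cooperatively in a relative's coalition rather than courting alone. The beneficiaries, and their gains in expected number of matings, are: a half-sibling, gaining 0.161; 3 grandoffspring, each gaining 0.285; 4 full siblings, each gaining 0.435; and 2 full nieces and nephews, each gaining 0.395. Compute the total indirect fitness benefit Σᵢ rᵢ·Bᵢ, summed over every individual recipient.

1.3215

r to a half-sibling = 0.25 (half-sibs share one parent — one path of length 2: r = (1/2)^2 = 1/4).
r to a grandoffspring = 0.25 (two parent–offspring links: r = (1/2)^2 = 1/4).
r to a full sibling = 1/2 (full sibs share both parents — two paths of length 2: r = 2·(1/2)^2 = 1/2).
r to a full niece or nephew = 1/4 (full aunt/uncle↔niece/nephew: two paths of length 3 through the shared grandparent pair: r = 2·(1/2)^3 = 1/4).
Summing one r·B term per recipient: 1·0.25·0.161 + 3·0.25·0.285 + 4·0.5·0.435 + 2·0.25·0.395 = 1.3215.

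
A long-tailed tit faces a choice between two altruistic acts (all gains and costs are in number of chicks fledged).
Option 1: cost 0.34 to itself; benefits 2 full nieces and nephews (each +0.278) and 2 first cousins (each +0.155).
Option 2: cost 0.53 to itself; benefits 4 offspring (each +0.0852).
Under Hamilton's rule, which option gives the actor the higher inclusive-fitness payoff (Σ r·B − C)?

Option 1: r to a full niece or nephew = 0.25.
Option 1: r to a first cousin = 0.125.
Option 1: Σ r·B − C = (2·0.25·0.278 + 2·0.125·0.155) − 0.34 = -0.16225.
Option 2: r to an offspring = 0.5.
Option 2: Σ r·B − C = (4·0.5·0.0852) − 0.53 = -0.3596.
Option 1 has the higher net inclusive-fitness payoff.

Option 1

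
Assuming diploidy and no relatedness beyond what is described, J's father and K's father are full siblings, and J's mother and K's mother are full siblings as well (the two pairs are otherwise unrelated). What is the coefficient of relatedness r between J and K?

Wright's path rule: contributions from independent ancestry routes add.
J and K are related in two ways: first cousins through their fathers (r = 1/8) and first cousins through their mothers (r = 1/8) — i.e. double first cousins.
r = 1/8 + 1/8 = 0.25.

0.25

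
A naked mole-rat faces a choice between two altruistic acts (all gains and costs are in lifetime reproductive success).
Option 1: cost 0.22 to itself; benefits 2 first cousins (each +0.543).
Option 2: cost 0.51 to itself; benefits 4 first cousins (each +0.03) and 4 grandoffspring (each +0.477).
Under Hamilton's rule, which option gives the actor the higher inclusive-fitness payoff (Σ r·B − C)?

Option 2

Option 1: r to a first cousin = 0.125.
Option 1: Σ r·B − C = (2·0.125·0.543) − 0.22 = -0.08425.
Option 2: r to a first cousin = 0.125.
Option 2: r to a grandoffspring = 0.25.
Option 2: Σ r·B − C = (4·0.125·0.03 + 4·0.25·0.477) − 0.51 = -0.018.
Option 2 has the higher net inclusive-fitness payoff.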